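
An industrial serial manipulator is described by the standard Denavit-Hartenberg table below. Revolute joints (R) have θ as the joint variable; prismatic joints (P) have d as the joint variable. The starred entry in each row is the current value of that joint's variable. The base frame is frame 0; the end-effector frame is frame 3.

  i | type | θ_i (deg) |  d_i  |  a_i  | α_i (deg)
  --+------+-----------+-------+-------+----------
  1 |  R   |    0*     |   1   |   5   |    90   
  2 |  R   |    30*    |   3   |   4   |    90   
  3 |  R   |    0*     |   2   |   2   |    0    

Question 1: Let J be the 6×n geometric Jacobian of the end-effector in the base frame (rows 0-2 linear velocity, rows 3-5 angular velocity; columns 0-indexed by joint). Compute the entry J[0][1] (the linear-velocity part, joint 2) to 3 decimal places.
-1.268

axis z_1 = (0.0000,-1.0000,0.0000); lever o_n−o_1 = (6.1962,-3.0000,1.2679)
cross product → J_v[:, 1] = (-1.2679,0.0000,6.1962)
J_ω[:, 1] = z_1
entry J[0][1] = -1.2679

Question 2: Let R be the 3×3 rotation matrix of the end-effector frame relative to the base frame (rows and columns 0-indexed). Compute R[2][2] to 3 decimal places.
End-effector z-axis (col 2 of R) = (0.5000,-0.0000,-0.8660)
R[2][2] = -0.8660

-0.866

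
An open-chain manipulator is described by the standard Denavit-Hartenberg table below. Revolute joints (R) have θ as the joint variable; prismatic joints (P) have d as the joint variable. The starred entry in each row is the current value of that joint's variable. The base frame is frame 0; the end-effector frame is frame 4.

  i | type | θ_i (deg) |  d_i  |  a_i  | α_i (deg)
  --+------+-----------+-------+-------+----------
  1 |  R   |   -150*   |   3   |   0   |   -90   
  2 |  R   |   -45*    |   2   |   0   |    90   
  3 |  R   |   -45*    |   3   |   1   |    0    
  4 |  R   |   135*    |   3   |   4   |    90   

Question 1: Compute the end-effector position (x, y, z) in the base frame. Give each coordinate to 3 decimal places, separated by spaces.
5.888 -2.712 7.743

after link 1: o_1 = (0.0000, 0.0000, 3.0000)
after link 2: o_2 = (1.0000, -1.7321, 3.0000)
after link 3: o_3 = (2.0506, -0.3090, 5.6213)
after link 4: o_4 = (5.8877, -2.7125, 7.7426)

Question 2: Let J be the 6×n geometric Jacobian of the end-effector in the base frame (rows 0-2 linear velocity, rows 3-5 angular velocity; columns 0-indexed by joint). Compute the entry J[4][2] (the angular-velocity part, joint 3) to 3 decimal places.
0.354

axis z_2 = (0.6124,0.3536,0.7071); lever o_n−o_2 = (4.8877,-0.9804,4.7426)
cross product → J_v[:, 2] = (2.3700,0.5518,-2.3284)
J_ω[:, 2] = z_2
entry J[4][2] = 0.3536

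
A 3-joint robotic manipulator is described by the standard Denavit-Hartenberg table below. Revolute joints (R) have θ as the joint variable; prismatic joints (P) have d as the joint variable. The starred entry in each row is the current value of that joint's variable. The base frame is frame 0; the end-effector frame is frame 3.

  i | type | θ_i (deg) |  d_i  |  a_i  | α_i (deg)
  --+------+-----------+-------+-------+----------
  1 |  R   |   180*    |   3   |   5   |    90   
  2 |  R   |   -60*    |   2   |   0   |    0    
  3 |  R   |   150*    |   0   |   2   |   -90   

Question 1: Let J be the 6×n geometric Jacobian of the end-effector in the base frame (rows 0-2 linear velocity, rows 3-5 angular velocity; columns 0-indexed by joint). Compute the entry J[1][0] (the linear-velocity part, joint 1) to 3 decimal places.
axis z_0 = ẑ; lever o_n−o_0 = (-5.0000,2.0000,5.0000)
cross product → J_v[:, 0] = (-2.0000,-5.0000,0.0000)
J_ω[:, 0] = z_0
entry J[1][0] = -5.0000

-5.000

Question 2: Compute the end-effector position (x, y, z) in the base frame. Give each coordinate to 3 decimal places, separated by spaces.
-5.000 2.000 5.000

after link 1: o_1 = (-5.0000, 0.0000, 3.0000)
after link 2: o_2 = (-5.0000, 2.0000, 3.0000)
after link 3: o_3 = (-5.0000, 2.0000, 5.0000)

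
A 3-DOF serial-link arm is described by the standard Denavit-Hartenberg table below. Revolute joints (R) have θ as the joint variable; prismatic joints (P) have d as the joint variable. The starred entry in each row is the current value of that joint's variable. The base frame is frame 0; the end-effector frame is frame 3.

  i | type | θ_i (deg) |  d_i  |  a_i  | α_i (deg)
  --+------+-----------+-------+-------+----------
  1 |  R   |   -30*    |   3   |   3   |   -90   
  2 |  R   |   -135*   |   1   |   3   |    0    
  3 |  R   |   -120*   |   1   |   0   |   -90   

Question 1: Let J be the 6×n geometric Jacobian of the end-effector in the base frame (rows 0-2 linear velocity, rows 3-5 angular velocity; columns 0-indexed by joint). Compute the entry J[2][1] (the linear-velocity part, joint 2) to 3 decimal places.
axis z_1 = (0.5000,0.8660,0.0000); lever o_n−o_1 = (-0.8371,2.7927,2.1213)
cross product → J_v[:, 1] = (1.8371,-1.0607,2.1213)
J_ω[:, 1] = z_1
entry J[2][1] = 2.1213

2.121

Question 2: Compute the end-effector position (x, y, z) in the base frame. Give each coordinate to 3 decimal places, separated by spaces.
after link 1: o_1 = (2.5981, -1.5000, 3.0000)
after link 2: o_2 = (1.2610, 0.4267, 5.1213)
after link 3: o_3 = (1.7610, 1.2927, 5.1213)

1.761 1.293 5.121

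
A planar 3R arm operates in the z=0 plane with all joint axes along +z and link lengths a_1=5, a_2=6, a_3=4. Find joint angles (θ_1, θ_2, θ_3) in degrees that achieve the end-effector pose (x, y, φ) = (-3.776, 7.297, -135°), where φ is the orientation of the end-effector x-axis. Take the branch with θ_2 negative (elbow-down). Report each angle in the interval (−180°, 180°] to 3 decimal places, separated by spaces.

120.006 -45.006 150.000

wrist centre = target − a_3·(cos φ, sin φ) = (-0.9476, 10.1254)
cos θ_2 = (103.4222−5²−6²)/(2·5·6) = 0.7070; θ_2 = -45.0057° (elbow-down)
β = atan2(10.1254,-0.9476) = 95.3464°; ψ = atan2(-4.2431,9.2422) = -24.6597°
θ_1 = β − ψ = 120.0060°
θ_3 = φ − θ_1 − θ_2 = 149.9997° (wrapped to (-180°,180°])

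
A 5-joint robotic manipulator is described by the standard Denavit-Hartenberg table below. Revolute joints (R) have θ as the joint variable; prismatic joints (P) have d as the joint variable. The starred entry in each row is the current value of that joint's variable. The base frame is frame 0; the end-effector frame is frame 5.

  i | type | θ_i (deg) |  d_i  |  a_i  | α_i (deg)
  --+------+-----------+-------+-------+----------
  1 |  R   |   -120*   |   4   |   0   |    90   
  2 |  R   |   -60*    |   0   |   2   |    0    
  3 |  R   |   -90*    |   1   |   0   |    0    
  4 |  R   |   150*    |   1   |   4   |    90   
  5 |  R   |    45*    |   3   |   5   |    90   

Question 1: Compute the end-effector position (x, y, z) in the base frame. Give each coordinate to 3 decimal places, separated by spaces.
-9.062 -4.624 -0.732

after link 1: o_1 = (0.0000, 0.0000, 4.0000)
after link 2: o_2 = (-0.5000, -0.8660, 2.2679)
after link 3: o_3 = (-1.3660, -0.3660, 2.2679)
after link 4: o_4 = (-4.2321, -3.3301, 2.2679)
after link 5: o_5 = (-9.0617, -4.6242, -0.7321)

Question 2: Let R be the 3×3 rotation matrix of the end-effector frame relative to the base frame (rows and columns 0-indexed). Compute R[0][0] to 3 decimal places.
-0.966

End-effector x-axis (col 0 of R) = (-0.9659,-0.2588,0.0000)
R[0][0] = -0.9659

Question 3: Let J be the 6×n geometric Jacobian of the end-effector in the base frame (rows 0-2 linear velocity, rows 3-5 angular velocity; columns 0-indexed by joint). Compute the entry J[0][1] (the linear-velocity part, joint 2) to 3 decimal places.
axis z_1 = (-0.8660,0.5000,0.0000); lever o_n−o_1 = (-9.0617,-4.6242,-4.7321)
cross product → J_v[:, 1] = (-2.3660,-4.0981,8.5355)
J_ω[:, 1] = z_1
entry J[0][1] = -2.3660

-2.366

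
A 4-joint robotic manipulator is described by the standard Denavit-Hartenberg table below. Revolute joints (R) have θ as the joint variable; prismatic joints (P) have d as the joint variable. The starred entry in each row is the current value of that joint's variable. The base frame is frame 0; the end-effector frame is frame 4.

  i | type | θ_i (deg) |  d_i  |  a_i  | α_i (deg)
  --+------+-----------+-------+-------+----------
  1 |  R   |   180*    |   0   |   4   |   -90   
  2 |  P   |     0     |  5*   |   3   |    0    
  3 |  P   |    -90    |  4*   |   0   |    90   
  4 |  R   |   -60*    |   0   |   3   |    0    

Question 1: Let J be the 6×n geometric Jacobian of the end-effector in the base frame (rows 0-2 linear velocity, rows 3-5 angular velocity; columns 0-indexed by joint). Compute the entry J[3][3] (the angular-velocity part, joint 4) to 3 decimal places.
1.000

axis z_3 = (1.0000,-0.0000,0.0000); lever o_n−o_3 = (0.0000,2.5981,1.5000)
cross product → J_v[:, 3] = (-0.0000,-1.5000,2.5981)
J_ω[:, 3] = z_3
entry J[3][3] = 1.0000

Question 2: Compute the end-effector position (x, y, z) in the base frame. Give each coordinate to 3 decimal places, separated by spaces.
after link 1: o_1 = (-4.0000, 0.0000, 0.0000)
after link 2: o_2 = (-7.0000, -5.0000, 0.0000)
after link 3: o_3 = (-7.0000, -9.0000, 0.0000)
after link 4: o_4 = (-7.0000, -6.4019, 1.5000)

-7.000 -6.402 1.500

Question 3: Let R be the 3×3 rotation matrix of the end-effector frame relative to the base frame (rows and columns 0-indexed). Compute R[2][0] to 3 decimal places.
0.500

End-effector x-axis (col 0 of R) = (0.0000,0.8660,0.5000)
R[2][0] = 0.5000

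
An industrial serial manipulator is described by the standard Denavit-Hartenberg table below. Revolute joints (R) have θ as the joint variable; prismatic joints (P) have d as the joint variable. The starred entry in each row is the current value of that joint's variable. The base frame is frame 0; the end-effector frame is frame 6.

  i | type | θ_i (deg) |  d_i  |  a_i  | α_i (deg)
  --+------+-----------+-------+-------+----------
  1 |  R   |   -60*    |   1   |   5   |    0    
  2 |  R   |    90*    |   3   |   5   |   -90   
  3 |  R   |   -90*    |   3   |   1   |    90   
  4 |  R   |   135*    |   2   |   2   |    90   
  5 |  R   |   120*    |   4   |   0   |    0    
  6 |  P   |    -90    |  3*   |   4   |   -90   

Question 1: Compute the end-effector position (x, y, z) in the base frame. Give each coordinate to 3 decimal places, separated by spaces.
-2.541 6.401 6.086

after link 1: o_1 = (2.5000, -4.3301, 1.0000)
after link 2: o_2 = (6.8301, -1.8301, 4.0000)
after link 3: o_3 = (5.3301, 0.7679, 5.0000)
after link 4: o_4 = (2.8910, 0.9927, 3.5858)
after link 5: o_5 = (1.4768, 3.4422, 6.4142)
after link 6: o_6 = (-2.5407, 6.4006, 6.0860)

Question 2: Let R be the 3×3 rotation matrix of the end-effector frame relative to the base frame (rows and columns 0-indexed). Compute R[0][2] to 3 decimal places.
End-effector z-axis (col 2 of R) = (-0.5732,-0.7392,0.3536)
R[0][2] = -0.5732

-0.573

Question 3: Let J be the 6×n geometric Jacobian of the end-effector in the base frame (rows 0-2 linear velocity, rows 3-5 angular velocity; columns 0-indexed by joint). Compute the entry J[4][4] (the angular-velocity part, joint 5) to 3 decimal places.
0.612

axis z_4 = (-0.3536,0.6124,0.7071); lever o_n−o_4 = (-5.4317,5.4079,2.5003)
cross product → J_v[:, 4] = (-2.2929,-2.9568,1.4142)
J_ω[:, 4] = z_4
entry J[4][4] = 0.6124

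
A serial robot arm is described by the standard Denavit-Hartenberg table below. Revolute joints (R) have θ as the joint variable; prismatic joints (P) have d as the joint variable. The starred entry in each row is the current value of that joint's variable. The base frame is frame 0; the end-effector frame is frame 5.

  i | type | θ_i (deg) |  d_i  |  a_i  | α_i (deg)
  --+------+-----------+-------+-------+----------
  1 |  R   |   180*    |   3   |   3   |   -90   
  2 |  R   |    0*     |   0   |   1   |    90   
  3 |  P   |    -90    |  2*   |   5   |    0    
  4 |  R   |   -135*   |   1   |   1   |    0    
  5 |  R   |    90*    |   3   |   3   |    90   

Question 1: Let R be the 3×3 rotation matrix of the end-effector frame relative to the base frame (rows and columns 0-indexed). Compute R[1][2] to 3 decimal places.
-0.707

End-effector z-axis (col 2 of R) = (0.7071,-0.7071,0.0000)
R[1][2] = -0.7071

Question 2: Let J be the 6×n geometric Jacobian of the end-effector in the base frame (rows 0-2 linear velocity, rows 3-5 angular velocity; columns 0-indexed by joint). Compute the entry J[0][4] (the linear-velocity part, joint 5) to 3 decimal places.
-2.121

axis z_4 = (0.0000,0.0000,1.0000); lever o_n−o_4 = (2.1213,2.1213,3.0000)
cross product → J_v[:, 4] = (-2.1213,2.1213,0.0000)
J_ω[:, 4] = z_4
entry J[0][4] = -2.1213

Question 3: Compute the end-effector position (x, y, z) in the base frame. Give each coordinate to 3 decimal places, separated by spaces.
after link 1: o_1 = (-3.0000, 0.0000, 3.0000)
after link 2: o_2 = (-4.0000, 0.0000, 3.0000)
after link 3: o_3 = (-4.0000, 5.0000, 5.0000)
after link 4: o_4 = (-3.2929, 4.2929, 6.0000)
after link 5: o_5 = (-1.1716, 6.4142, 9.0000)

-1.172 6.414 9.000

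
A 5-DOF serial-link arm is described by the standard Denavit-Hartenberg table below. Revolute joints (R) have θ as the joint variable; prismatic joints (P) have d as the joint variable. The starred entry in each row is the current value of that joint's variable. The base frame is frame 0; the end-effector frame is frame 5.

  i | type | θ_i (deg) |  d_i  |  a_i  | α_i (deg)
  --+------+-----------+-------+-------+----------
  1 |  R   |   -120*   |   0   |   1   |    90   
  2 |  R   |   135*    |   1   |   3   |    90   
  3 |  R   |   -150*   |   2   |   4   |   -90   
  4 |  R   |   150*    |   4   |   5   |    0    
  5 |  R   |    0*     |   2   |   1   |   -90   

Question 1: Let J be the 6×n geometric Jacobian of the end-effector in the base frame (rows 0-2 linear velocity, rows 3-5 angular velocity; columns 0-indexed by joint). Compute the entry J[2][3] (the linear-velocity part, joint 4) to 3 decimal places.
5.511

axis z_3 = (0.9268,-0.1268,0.3536); lever o_n−o_3 = (5.9623,5.1309,3.1820)
cross product → J_v[:, 3] = (-2.2176,-0.8410,5.5114)
J_ω[:, 3] = z_3
entry J[2][3] = 5.5114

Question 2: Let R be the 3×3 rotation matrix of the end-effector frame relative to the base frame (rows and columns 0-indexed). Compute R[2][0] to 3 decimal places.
End-effector x-axis (col 0 of R) = (0.0669,0.9820,0.1768)
R[2][0] = 0.1768

0.177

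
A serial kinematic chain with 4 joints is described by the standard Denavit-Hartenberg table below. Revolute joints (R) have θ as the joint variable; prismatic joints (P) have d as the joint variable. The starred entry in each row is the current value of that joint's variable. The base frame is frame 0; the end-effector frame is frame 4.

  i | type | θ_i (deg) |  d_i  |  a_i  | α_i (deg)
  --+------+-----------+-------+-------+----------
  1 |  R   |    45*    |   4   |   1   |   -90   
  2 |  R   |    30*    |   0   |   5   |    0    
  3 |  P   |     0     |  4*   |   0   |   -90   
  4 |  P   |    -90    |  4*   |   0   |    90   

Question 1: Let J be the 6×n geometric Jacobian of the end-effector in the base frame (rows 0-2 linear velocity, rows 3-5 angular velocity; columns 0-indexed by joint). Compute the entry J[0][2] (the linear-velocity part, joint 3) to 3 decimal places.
prismatic axis z_2 = (-0.7071,0.7071,0.0000)
J_v[:, 2] = z_2; J_ω[:, 2] = (0,0,0)
entry J[0][2] = -0.7071

-0.707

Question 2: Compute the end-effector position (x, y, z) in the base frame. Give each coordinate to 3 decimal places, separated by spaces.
-0.474 5.183 -1.964

after link 1: o_1 = (0.7071, 0.7071, 4.0000)
after link 2: o_2 = (3.7690, 3.7690, 1.5000)
after link 3: o_3 = (0.9405, 6.5974, 1.5000)
after link 4: o_4 = (-0.4737, 5.1832, -1.9641)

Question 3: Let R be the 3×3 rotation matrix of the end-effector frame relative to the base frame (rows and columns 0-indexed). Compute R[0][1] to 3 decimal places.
End-effector y-axis (col 1 of R) = (-0.3536,-0.3536,-0.8660)
R[0][1] = -0.3536

-0.354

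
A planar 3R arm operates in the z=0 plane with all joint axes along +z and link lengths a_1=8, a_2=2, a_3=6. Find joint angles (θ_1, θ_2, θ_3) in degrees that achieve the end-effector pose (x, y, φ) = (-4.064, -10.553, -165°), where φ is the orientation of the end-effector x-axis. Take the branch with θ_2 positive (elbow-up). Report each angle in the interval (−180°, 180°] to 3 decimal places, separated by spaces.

wrist centre = target − a_3·(cos φ, sin φ) = (1.7316, -9.0001)
cos θ_2 = (83.9998−8²−2²)/(2·8·2) = 0.5000; θ_2 = 60.0004° (elbow-up)
β = atan2(-9.0001,1.7316) = -79.1098°; ψ = atan2(1.7321,9.0000) = 10.8934°
θ_1 = β − ψ = -90.0032°
θ_3 = φ − θ_1 − θ_2 = -134.9972° (wrapped to (-180°,180°])

-90.003 60.000 -134.997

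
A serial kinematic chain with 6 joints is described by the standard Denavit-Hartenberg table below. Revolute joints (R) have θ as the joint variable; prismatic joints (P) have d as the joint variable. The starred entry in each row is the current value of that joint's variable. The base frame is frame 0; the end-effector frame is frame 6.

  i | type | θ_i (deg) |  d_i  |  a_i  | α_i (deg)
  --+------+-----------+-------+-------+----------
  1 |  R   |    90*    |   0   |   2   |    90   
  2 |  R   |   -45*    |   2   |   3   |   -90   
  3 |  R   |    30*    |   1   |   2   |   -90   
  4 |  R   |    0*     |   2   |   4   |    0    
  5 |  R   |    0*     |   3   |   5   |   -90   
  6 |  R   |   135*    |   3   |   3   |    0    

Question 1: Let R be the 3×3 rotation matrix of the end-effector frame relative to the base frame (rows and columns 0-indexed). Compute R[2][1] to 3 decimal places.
0.683

End-effector y-axis (col 1 of R) = (-0.2588,-0.6830,0.6830)
R[2][1] = 0.6830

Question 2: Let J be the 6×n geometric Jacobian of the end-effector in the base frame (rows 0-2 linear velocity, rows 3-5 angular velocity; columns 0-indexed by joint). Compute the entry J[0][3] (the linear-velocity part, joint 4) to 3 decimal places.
axis z_3 = (-0.8660,-0.3536,0.3536); lever o_n−o_3 = (-5.9323,1.0732,-5.3159)
cross product → J_v[:, 3] = (1.5000,-6.7011,-3.0268)
J_ω[:, 3] = z_3
entry J[0][3] = 1.5000

1.500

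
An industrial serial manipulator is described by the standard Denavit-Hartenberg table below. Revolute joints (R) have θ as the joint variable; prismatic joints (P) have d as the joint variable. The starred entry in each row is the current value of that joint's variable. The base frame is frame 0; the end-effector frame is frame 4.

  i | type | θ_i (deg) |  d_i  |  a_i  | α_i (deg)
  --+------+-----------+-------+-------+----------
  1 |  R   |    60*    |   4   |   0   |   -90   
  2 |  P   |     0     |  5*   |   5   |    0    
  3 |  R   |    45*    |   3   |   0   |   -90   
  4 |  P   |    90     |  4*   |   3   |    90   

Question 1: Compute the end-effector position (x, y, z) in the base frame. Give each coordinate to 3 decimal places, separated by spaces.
after link 1: o_1 = (0.0000, 0.0000, 4.0000)
after link 2: o_2 = (-1.8301, 6.8301, 4.0000)
after link 3: o_3 = (-4.4282, 8.3301, 4.0000)
after link 4: o_4 = (-3.2443, 4.3806, 1.1716)

-3.244 4.381 1.172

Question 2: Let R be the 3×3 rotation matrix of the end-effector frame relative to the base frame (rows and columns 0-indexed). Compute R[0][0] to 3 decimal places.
End-effector x-axis (col 0 of R) = (0.8660,-0.5000,-0.0000)
R[0][0] = 0.8660

0.866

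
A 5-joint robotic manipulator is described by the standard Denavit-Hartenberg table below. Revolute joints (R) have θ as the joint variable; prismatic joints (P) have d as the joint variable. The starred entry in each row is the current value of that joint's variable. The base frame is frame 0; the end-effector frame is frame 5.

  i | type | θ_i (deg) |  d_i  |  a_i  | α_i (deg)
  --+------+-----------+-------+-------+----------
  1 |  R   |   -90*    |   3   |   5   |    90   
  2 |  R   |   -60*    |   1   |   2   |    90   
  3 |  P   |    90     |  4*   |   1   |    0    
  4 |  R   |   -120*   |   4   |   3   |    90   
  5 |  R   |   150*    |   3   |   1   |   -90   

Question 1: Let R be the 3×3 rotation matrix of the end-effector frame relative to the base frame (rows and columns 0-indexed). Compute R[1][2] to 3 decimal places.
End-effector z-axis (col 2 of R) = (-0.2500,-0.5335,0.8080)
R[1][2] = -0.5335

-0.533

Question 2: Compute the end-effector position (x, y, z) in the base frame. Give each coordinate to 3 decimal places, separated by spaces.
1.665 1.187 -3.283

after link 1: o_1 = (0.0000, -5.0000, 3.0000)
after link 2: o_2 = (-1.0000, -6.0000, 1.2679)
after link 3: o_3 = (-2.0000, -2.5359, -0.7321)
after link 4: o_4 = (-0.5000, -0.3708, -4.9821)
after link 5: o_5 = (1.6651, 1.1872, -3.2835)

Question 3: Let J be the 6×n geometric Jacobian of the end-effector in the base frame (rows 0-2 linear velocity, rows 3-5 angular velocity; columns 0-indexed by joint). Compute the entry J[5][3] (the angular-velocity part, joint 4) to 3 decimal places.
-0.500

axis z_3 = (-0.0000,0.8660,-0.5000); lever o_n−o_3 = (3.6651,3.7231,-2.5514)
cross product → J_v[:, 3] = (-0.3481,-1.8325,-3.1740)
J_ω[:, 3] = z_3
entry J[5][3] = -0.5000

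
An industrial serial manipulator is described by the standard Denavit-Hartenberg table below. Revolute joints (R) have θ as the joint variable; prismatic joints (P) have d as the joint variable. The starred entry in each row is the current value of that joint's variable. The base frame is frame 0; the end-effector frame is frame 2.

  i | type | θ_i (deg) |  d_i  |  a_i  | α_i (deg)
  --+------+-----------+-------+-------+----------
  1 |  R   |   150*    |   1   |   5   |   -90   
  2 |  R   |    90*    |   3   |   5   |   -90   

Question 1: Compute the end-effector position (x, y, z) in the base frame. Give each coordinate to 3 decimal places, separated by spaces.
-5.830 -0.098 -4.000

after link 1: o_1 = (-4.3301, 2.5000, 1.0000)
after link 2: o_2 = (-5.8301, -0.0981, -4.0000)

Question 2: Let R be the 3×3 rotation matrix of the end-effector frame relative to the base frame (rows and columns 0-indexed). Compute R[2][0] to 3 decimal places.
End-effector x-axis (col 0 of R) = (-0.0000,-0.0000,-1.0000)
R[2][0] = -1.0000

-1.000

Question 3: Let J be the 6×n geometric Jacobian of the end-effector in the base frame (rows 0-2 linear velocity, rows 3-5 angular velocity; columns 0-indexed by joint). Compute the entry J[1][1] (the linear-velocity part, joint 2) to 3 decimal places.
-2.500

axis z_1 = (-0.5000,-0.8660,0.0000); lever o_n−o_1 = (-1.5000,-2.5981,-5.0000)
cross product → J_v[:, 1] = (4.3301,-2.5000,-0.0000)
J_ω[:, 1] = z_1
entry J[1][1] = -2.5000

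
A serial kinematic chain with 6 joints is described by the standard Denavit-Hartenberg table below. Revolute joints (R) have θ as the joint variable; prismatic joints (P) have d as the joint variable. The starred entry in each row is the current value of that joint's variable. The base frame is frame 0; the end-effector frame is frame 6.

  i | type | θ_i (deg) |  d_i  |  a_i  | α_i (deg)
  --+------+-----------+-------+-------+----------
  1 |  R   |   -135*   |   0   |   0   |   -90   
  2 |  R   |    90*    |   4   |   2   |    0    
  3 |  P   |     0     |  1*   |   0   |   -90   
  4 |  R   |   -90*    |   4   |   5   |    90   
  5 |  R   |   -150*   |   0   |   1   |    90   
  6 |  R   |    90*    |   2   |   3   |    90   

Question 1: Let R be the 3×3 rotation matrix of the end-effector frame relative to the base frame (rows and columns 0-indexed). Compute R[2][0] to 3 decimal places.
1.000

End-effector x-axis (col 0 of R) = (0.0000,0.0000,1.0000)
R[2][0] = 1.0000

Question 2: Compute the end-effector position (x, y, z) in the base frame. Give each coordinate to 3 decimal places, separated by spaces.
after link 1: o_1 = (0.0000, 0.0000, 0.0000)
after link 2: o_2 = (2.8284, -2.8284, -2.0000)
after link 3: o_3 = (3.5355, -3.5355, -2.0000)
after link 4: o_4 = (9.8995, -4.2426, -2.0000)
after link 5: o_5 = (8.9336, -3.9838, -2.0000)
after link 6: o_6 = (9.4512, -2.0520, 1.0000)

9.451 -2.052 1.000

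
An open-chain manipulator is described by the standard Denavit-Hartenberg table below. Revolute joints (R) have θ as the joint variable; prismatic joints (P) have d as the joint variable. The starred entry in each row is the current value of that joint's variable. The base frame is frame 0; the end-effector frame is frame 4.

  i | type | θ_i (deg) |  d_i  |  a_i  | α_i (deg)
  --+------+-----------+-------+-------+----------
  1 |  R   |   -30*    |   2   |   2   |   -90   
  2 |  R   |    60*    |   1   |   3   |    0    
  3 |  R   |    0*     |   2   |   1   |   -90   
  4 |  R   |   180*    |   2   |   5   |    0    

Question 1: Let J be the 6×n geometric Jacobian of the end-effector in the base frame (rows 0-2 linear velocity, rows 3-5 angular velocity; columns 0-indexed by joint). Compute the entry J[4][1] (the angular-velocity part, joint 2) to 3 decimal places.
0.866

axis z_1 = (0.5000,0.8660,0.0000); lever o_n−o_1 = (-0.4330,3.7141,-0.1340)
cross product → J_v[:, 1] = (-0.1160,0.0670,2.2321)
J_ω[:, 1] = z_1
entry J[4][1] = 0.8660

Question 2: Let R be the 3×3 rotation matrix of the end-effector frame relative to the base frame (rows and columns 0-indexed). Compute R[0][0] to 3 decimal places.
-0.433

End-effector x-axis (col 0 of R) = (-0.4330,0.2500,0.8660)
R[0][0] = -0.4330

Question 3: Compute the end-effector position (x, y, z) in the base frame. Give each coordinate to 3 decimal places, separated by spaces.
after link 1: o_1 = (1.7321, -1.0000, 2.0000)
after link 2: o_2 = (3.5311, -0.8840, -0.5981)
after link 3: o_3 = (4.9641, 0.5981, -1.4641)
after link 4: o_4 = (1.2990, 2.7141, 1.8660)

1.299 2.714 1.866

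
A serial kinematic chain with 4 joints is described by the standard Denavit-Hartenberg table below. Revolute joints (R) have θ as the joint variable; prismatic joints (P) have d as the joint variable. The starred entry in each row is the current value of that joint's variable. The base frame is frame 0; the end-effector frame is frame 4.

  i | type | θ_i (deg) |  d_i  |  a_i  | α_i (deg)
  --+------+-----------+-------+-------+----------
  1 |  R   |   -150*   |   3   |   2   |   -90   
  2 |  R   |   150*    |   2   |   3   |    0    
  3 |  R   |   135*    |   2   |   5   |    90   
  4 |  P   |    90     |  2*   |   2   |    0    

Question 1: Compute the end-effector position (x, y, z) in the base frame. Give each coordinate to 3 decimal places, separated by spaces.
after link 1: o_1 = (-1.7321, -1.0000, 3.0000)
after link 2: o_2 = (1.5179, -1.4330, 1.5000)
after link 3: o_3 = (1.3972, -3.8121, 6.3296)
after link 4: o_4 = (4.0703, -4.5782, 6.8473)

4.070 -4.578 6.847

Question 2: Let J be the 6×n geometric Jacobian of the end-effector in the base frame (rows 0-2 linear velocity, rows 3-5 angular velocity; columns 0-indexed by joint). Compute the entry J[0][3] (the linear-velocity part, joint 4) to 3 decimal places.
prismatic axis z_3 = (0.8365,0.4830,0.2588)
J_v[:, 3] = z_3; J_ω[:, 3] = (0,0,0)
entry J[0][3] = 0.8365

0.837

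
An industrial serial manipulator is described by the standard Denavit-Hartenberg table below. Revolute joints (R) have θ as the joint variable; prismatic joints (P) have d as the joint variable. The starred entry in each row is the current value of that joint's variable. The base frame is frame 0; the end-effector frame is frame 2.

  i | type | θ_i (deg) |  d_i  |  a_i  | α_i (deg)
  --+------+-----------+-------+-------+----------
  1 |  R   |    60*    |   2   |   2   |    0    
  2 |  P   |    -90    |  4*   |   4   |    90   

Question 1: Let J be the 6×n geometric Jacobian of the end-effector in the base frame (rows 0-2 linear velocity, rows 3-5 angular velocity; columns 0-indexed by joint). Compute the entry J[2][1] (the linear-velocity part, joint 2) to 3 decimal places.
prismatic axis z_1 = (0.0000,0.0000,1.0000)
J_v[:, 1] = z_1; J_ω[:, 1] = (0,0,0)
entry J[2][1] = 1.0000

1.000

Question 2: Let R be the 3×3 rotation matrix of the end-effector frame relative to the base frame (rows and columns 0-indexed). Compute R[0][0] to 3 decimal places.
0.866

End-effector x-axis (col 0 of R) = (0.8660,-0.5000,0.0000)
R[0][0] = 0.8660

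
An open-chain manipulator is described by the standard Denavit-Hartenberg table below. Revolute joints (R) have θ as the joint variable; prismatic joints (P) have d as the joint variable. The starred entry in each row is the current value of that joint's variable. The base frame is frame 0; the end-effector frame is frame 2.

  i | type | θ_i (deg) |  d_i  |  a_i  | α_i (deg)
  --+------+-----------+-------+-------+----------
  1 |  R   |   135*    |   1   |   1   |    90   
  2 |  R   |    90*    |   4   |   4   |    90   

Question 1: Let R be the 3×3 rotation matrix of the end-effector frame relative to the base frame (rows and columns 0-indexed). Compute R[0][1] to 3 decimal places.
0.707

End-effector y-axis (col 1 of R) = (0.7071,0.7071,0.0000)
R[0][1] = 0.7071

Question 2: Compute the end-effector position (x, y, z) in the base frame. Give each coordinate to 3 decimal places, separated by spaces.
2.121 3.536 5.000

after link 1: o_1 = (-0.7071, 0.7071, 1.0000)
after link 2: o_2 = (2.1213, 3.5355, 5.0000)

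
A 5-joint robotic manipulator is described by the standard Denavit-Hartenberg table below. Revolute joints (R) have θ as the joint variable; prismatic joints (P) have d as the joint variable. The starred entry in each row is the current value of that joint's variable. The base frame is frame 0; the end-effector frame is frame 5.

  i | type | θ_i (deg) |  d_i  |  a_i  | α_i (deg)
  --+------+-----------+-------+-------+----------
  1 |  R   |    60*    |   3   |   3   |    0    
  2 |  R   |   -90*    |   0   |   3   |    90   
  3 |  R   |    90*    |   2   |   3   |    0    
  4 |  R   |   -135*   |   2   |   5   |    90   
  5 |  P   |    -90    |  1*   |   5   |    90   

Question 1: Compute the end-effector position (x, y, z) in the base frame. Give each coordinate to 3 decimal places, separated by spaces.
7.048 0.550 1.757

after link 1: o_1 = (1.5000, 2.5981, 3.0000)
after link 2: o_2 = (4.0981, 1.0981, 3.0000)
after link 3: o_3 = (3.0981, -0.6340, 6.0000)
after link 4: o_4 = (5.1599, -4.1338, 2.4645)
after link 5: o_5 = (7.0476, 0.5499, 1.7574)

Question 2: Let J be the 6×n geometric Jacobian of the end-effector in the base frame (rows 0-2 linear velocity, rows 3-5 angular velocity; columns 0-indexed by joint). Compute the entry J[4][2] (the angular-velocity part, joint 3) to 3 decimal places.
-0.866

axis z_2 = (-0.5000,-0.8660,0.0000); lever o_n−o_2 = (2.9495,-0.5482,-1.2426)
cross product → J_v[:, 2] = (1.0762,-0.6213,2.8284)
J_ω[:, 2] = z_2
entry J[4][2] = -0.8660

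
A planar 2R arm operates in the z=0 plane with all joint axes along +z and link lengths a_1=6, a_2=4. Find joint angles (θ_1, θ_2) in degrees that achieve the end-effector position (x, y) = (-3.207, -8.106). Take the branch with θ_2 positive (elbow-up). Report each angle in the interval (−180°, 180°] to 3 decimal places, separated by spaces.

-135.003 60.011

cos θ_2 = (75.9921−6²−4²)/(2·6·4) = 0.4998; θ_2 = 60.0109° (elbow-up)
β = atan2(-8.1060,-3.2070) = -111.5854°; ψ = atan2(3.4645,7.9993) = 23.4172°
θ_1 = β − ψ = -135.0026°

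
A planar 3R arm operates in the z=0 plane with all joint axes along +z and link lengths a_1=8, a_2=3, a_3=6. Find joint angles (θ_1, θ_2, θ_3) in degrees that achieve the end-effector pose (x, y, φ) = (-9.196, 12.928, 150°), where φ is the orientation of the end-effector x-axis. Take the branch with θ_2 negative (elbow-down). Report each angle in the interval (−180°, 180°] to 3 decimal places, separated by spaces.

wrist centre = target − a_3·(cos φ, sin φ) = (-3.9998, 9.9280)
cos θ_2 = (114.5640−8²−3²)/(2·8·3) = 0.8659; θ_2 = -30.0125° (elbow-down)
β = atan2(9.9280,-3.9998) = 111.9438°; ψ = atan2(-1.5006,10.5977) = -8.0591°
θ_1 = β − ψ = 120.0029°
θ_3 = φ − θ_1 − θ_2 = 60.0096° (wrapped to (-180°,180°])

120.003 -30.013 60.010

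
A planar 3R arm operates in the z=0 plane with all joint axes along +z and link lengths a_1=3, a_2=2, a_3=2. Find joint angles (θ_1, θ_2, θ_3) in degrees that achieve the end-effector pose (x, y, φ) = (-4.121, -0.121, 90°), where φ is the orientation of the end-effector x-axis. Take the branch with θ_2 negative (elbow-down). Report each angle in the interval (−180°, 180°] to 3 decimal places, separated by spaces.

wrist centre = target − a_3·(cos φ, sin φ) = (-4.1210, -2.1210)
cos θ_2 = (21.4813−3²−2²)/(2·3·2) = 0.7068; θ_2 = -45.0270° (elbow-down)
β = atan2(-2.1210,-4.1210) = -152.7660°; ψ = atan2(-1.4149,4.4135) = -17.7746°
θ_1 = β − ψ = -134.9914°
θ_3 = φ − θ_1 − θ_2 = -89.9816° (wrapped to (-180°,180°])

-134.991 -45.027 -89.982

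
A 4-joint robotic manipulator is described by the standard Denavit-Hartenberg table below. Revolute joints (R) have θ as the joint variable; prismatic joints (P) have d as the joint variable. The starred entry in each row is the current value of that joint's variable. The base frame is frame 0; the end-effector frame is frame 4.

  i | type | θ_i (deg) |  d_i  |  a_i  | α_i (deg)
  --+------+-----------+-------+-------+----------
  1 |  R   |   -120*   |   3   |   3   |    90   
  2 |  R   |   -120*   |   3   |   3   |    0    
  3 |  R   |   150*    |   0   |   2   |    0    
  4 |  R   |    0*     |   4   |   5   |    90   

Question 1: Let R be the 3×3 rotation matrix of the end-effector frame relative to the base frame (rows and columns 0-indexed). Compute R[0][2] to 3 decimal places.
-0.250

End-effector z-axis (col 2 of R) = (-0.2500,-0.4330,-0.8660)
R[0][2] = -0.2500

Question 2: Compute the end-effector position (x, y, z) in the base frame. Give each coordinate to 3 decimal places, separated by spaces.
after link 1: o_1 = (-1.5000, -2.5981, 3.0000)
after link 2: o_2 = (-3.3481, 0.2010, 0.4019)
after link 3: o_3 = (-4.2141, -1.2990, 1.4019)
after link 4: o_4 = (-9.8433, -3.0490, 3.9019)

-9.843 -3.049 3.902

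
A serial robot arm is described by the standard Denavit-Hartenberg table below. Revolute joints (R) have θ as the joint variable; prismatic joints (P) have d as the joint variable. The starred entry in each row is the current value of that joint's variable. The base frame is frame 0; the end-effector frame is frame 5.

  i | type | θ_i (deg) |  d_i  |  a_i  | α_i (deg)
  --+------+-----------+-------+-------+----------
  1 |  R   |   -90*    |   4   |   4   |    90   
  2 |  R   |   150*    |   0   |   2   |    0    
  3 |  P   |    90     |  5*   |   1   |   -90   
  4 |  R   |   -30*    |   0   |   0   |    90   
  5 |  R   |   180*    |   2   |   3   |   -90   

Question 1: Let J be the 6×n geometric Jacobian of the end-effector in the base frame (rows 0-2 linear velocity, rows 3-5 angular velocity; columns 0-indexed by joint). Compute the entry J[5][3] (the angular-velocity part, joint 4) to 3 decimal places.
axis z_3 = (-0.0000,-0.8660,-0.5000); lever o_n−o_3 = (-0.2321,-1.7990,3.1160)
cross product → J_v[:, 3] = (-3.5981,0.1160,-0.2010)
J_ω[:, 3] = z_3
entry J[5][3] = -0.5000

-0.500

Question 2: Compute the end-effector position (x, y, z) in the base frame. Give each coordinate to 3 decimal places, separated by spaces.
after link 1: o_1 = (0.0000, -4.0000, 4.0000)
after link 2: o_2 = (0.0000, -2.2679, 5.0000)
after link 3: o_3 = (-5.0000, -1.7679, 4.1340)
after link 4: o_4 = (-5.0000, -1.7679, 4.1340)
after link 5: o_5 = (-5.2321, -3.5670, 7.2500)

-5.232 -3.567 7.250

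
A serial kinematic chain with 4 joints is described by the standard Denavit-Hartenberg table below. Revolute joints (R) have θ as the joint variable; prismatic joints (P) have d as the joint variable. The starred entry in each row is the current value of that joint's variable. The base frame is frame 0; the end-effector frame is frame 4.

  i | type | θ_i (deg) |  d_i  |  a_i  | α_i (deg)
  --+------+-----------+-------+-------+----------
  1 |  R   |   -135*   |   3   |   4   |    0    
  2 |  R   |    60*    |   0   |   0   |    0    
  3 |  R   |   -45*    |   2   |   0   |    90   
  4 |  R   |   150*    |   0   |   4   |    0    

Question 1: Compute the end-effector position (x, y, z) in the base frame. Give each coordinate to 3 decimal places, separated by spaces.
after link 1: o_1 = (-2.8284, -2.8284, 3.0000)
after link 2: o_2 = (-2.8284, -2.8284, 3.0000)
after link 3: o_3 = (-2.8284, -2.8284, 5.0000)
after link 4: o_4 = (-1.0964, 0.1716, 7.0000)

-1.096 0.172 7.000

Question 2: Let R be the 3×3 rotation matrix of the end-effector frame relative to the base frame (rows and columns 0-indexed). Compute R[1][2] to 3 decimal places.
0.500

End-effector z-axis (col 2 of R) = (-0.8660,0.5000,0.0000)
R[1][2] = 0.5000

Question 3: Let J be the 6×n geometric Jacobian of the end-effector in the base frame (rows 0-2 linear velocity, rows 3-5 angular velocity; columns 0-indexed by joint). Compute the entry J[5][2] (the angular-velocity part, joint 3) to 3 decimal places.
axis z_2 = (0.0000,0.0000,1.0000); lever o_n−o_2 = (1.7321,3.0000,4.0000)
cross product → J_v[:, 2] = (-3.0000,1.7321,0.0000)
J_ω[:, 2] = z_2
entry J[5][2] = 1.0000

1.000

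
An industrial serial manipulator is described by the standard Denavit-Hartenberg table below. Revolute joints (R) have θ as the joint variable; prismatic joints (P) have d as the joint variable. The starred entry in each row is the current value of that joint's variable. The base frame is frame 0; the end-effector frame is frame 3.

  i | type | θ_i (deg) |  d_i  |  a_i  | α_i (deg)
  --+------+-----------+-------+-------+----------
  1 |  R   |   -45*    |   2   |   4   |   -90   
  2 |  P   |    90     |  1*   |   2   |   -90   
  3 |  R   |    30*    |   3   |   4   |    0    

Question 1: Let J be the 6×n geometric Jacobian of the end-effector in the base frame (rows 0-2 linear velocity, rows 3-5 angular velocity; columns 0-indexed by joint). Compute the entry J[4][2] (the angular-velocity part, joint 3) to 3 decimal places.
axis z_2 = (-0.7071,0.7071,-0.0000); lever o_n−o_2 = (-3.5355,0.7071,-3.4641)
cross product → J_v[:, 2] = (-2.4495,-2.4495,2.0000)
J_ω[:, 2] = z_2
entry J[4][2] = 0.7071

0.707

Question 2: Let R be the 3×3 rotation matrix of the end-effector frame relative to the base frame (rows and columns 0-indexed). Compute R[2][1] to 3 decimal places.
0.500

End-effector y-axis (col 1 of R) = (-0.6124,-0.6124,0.5000)
R[2][1] = 0.5000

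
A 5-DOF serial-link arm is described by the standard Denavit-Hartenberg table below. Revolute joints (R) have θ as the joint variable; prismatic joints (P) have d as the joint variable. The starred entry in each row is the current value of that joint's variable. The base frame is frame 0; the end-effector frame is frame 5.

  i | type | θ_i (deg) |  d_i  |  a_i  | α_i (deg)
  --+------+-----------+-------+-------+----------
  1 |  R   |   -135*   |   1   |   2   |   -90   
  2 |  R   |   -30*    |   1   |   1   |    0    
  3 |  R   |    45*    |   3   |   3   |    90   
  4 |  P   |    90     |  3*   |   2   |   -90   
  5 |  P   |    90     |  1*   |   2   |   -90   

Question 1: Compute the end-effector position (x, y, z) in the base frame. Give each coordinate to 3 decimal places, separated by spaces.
0.667 -7.818 1.948

after link 1: o_1 = (-1.4142, -1.4142, 1.0000)
after link 2: o_2 = (-1.3195, -2.7337, 1.5000)
after link 3: o_3 = (-1.2472, -6.9041, 0.7235)
after link 4: o_4 = (-0.3820, -8.8673, 3.6213)
after link 5: o_5 = (0.6670, -7.8183, 1.9483)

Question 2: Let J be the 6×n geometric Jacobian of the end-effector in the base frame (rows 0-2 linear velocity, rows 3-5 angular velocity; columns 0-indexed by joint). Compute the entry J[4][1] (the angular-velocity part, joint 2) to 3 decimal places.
axis z_1 = (0.7071,-0.7071,0.0000); lever o_n−o_1 = (2.0812,-6.4041,0.9483)
cross product → J_v[:, 1] = (-0.6705,-0.6705,-3.0567)
J_ω[:, 1] = z_1
entry J[4][1] = -0.7071

-0.707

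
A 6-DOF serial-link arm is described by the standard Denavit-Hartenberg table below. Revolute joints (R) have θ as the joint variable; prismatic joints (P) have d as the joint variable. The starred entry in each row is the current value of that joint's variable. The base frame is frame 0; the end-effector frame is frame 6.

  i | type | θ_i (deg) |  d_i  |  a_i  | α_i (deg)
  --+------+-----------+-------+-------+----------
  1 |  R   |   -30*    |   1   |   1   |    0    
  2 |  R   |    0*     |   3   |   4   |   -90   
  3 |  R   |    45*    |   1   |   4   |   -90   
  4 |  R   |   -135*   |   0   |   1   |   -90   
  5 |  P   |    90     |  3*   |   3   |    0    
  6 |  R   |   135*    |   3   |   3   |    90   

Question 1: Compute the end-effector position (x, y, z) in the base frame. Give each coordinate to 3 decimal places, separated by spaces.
after link 1: o_1 = (0.8660, -0.5000, 1.0000)
after link 2: o_2 = (4.3301, -2.5000, 4.0000)
after link 3: o_3 = (7.2796, -3.0482, 1.1716)
after link 4: o_4 = (7.2002, -2.1858, 1.6716)
after link 5: o_5 = (11.3970, -2.1594, 2.2929)
after link 6: o_6 = (12.6262, -2.1516, -1.7678)

12.626 -2.152 -1.768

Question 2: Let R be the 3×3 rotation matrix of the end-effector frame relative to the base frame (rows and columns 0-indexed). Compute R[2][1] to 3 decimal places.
End-effector y-axis (col 1 of R) = (0.7866,0.3624,-0.5000)
R[2][1] = -0.5000

-0.500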